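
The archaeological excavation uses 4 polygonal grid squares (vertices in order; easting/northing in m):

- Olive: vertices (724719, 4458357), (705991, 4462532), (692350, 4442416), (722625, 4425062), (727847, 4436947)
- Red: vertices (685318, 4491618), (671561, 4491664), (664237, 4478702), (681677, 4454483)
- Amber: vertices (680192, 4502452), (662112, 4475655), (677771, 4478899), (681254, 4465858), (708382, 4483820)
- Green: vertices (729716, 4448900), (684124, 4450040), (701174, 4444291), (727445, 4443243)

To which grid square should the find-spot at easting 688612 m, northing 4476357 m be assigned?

Cast a ray rightward from (688612, 4476357). For each polygon, the edges (by vertex number in listed order) whose endpoints lie on opposite sides of northing = 4476357, where each meets that height, and whether that is right or left of the point:
Olive: no edge straddles that height → 0 crossings.
Red: 3–4 at easting≈665925.6 (left), 4–1 at easting≈683821.7 (left) → 0 crossings.
Amber: 1–2 at easting≈662585.6 (left), 2–3 at easting≈665500.6 (left), 3–4 at easting≈678449.9 (left), 4–5 at easting≈697110.6 (right) → 1 crossing.
Green: no edge straddles that height → 0 crossings.
Only Amber has an odd count, so the point is inside Amber.

Amber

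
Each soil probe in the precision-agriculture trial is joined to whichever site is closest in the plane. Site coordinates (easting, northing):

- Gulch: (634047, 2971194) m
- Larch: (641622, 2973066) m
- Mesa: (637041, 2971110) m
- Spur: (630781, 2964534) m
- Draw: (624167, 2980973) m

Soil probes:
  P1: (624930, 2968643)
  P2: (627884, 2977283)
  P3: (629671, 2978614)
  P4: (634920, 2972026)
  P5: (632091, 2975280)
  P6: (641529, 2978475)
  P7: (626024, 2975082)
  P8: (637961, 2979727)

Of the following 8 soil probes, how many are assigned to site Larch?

2

P1 → Spur
P2 → Draw
P3 → Draw
P4 → Gulch
P5 → Gulch
P6 → Larch
P7 → Draw
P8 → Larch
2 of the 8 go to Larch.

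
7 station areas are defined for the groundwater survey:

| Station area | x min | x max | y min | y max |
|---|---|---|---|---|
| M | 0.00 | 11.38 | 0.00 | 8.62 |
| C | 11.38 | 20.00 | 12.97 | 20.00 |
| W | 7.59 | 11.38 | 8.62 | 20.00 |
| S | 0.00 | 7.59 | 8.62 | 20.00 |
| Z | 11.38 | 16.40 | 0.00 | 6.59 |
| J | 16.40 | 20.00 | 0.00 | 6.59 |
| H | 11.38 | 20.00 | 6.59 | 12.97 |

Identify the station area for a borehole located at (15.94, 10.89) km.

The point has x = 15.94 and y = 10.89.
Only H satisfies 11.38 ≤ x ≤ 20.00 and 6.59 ≤ y ≤ 12.97.

H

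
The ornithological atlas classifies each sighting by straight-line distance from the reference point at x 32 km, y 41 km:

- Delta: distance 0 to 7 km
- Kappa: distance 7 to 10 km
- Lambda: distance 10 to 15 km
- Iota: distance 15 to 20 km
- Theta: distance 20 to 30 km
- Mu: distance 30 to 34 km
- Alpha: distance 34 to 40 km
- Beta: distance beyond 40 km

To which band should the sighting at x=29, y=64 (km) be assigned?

Theta

Distance = √((29−32)² + (64−41)²) = √(9.000 + 529.000) = 23.195 km.
20 ≤ 23.195 < 30 → Theta.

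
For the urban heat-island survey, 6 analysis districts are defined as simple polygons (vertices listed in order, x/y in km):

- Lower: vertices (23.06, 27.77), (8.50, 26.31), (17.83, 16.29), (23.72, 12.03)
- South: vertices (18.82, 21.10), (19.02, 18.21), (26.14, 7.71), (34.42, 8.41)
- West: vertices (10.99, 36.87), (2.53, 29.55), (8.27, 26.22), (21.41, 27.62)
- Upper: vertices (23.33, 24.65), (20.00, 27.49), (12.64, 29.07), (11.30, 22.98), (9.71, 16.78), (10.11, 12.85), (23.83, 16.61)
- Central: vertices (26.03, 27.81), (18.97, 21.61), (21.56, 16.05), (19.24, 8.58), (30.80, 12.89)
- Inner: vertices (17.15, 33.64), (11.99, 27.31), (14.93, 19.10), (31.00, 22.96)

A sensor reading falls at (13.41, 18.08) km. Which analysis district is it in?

Cast a ray rightward from (13.41, 18.08). For each polygon, the edges (by vertex number in listed order) whose endpoints lie on opposite sides of y = 18.08, where each meets that height, and whether that is right or left of the point:
Lower: 2–3 at x≈16.163 (right), 4–1 at x≈23.466 (right) → 2 crossings.
South: 2–3 at x≈19.108 (right), 4–1 at x≈22.533 (right) → 2 crossings.
West: no edge straddles that height → 0 crossings.
Upper: 4–5 at x≈10.043 (left), 7–1 at x≈23.739 (right) → 1 crossing.
Central: 2–3 at x≈20.614 (right), 5–1 at x≈29.141 (right) → 2 crossings.
Inner: no edge straddles that height → 0 crossings.
Only Upper has an odd count, so the point is inside Upper.

Upper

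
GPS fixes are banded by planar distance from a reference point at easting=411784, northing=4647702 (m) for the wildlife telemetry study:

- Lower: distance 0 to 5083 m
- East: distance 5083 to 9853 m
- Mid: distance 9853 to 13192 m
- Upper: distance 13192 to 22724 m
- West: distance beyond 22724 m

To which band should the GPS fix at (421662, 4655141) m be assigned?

Mid

Distance = √((421662−411784)² + (4655141−4647702)²) = √(97574884.000 + 55338721.000) = 12365.824 m.
9853 ≤ 12365.824 < 13192 → Mid.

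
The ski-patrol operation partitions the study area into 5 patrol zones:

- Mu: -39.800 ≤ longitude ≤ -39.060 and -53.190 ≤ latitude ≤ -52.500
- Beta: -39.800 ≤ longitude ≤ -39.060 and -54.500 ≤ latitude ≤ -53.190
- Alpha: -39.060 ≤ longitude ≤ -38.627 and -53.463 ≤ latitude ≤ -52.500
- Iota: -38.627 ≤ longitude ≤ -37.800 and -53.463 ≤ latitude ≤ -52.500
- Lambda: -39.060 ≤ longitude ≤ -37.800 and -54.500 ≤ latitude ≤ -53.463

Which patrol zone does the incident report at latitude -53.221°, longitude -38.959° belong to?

Alpha

The point has longitude = -38.959 and latitude = -53.221.
Only Alpha satisfies -39.060 ≤ longitude ≤ -38.627 and -53.463 ≤ latitude ≤ -52.500.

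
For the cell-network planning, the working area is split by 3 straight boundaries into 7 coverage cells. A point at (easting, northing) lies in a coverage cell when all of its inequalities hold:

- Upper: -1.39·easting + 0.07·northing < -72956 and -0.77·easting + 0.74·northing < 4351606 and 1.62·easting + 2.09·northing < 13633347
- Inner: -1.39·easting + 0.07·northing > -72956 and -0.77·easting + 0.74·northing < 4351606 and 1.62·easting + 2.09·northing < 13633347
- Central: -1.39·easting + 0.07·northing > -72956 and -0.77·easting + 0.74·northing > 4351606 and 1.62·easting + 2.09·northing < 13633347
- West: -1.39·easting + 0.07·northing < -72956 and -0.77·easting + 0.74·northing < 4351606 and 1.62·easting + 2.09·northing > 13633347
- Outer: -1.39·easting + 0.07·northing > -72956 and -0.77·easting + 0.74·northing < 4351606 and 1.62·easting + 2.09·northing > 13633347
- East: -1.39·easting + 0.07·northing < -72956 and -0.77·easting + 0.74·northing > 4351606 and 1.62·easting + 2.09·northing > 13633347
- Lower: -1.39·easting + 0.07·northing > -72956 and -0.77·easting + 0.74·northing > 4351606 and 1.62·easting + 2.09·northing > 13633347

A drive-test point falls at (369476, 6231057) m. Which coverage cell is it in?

-1.39·369476 + 0.07·6231057 = -77397.650, which is < -72956
-0.77·369476 + 0.74·6231057 = 4326485.660, which is < 4351606
1.62·369476 + 2.09·6231057 = 13621460.250, which is < 13633347
This sign pattern matches Upper.

Upper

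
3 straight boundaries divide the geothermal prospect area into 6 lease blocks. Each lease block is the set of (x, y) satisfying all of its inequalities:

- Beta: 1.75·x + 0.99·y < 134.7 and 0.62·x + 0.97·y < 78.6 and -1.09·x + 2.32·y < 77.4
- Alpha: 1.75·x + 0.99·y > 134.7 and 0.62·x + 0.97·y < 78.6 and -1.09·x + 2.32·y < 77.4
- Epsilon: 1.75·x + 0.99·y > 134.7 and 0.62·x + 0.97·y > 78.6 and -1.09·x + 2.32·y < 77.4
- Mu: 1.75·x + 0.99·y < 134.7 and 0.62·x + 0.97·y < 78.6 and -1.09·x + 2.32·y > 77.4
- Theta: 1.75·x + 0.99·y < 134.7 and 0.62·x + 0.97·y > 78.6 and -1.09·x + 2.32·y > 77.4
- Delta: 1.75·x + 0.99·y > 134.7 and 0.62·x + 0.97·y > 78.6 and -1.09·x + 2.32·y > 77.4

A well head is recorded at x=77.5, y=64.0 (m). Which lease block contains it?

Epsilon

1.75·77.5 + 0.99·64.0 = 198.985, which is > 134.7
0.62·77.5 + 0.97·64.0 = 110.130, which is > 78.6
-1.09·77.5 + 2.32·64.0 = 64.005, which is < 77.4
This sign pattern matches Epsilon.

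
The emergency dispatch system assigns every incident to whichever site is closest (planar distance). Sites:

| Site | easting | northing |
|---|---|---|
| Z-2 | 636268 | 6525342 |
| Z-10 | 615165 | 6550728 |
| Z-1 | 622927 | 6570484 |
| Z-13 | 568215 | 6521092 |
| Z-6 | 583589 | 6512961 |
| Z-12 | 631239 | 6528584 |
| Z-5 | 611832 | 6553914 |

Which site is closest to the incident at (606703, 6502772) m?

Squared distances to each site:
Z-2: 1383494125.000; Z-10: 2371383380.000; Z-1: 4848133120.000; Z-13: 1816948544.000; Z-6: 638072717.000; Z-12: 1268274640.000; Z-5: 2641810805.000.
Minimum at Z-6.

Z-6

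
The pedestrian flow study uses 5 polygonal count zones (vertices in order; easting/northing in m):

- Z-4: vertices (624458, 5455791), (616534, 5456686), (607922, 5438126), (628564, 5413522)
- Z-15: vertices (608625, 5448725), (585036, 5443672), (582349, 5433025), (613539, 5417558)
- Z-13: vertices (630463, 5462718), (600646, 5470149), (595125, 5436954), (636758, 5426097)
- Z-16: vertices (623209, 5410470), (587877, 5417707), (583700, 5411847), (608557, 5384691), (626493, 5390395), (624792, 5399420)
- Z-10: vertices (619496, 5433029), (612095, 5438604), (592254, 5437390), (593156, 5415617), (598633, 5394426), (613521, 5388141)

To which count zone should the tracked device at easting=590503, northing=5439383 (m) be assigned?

Cast a ray rightward from (590503, 5439383). For each polygon, the edges (by vertex number in listed order) whose endpoints lie on opposite sides of northing = 5439383, where each meets that height, and whether that is right or left of the point:
Z-4: 2–3 at easting≈608505.3 (right), 4–1 at easting≈626051.9 (right) → 2 crossings.
Z-15: 2–3 at easting≈583953.6 (left), 4–1 at easting≈610097.9 (right) → 1 crossing.
Z-13: 2–3 at easting≈595529.0 (right), 4–1 at easting≈634474.2 (right) → 2 crossings.
Z-16: no edge straddles that height → 0 crossings.
Z-10: no edge straddles that height → 0 crossings.
Only Z-15 has an odd count, so the point is inside Z-15.

Z-15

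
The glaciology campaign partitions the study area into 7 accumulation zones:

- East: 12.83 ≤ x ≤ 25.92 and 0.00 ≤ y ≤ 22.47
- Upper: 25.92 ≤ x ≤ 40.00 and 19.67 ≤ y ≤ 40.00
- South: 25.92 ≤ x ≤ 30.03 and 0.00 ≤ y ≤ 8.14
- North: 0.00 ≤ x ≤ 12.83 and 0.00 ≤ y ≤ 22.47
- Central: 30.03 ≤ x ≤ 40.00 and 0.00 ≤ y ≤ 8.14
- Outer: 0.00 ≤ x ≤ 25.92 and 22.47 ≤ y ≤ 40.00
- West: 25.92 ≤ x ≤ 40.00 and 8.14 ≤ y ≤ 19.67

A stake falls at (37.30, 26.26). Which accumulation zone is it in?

The point has x = 37.30 and y = 26.26.
Only Upper satisfies 25.92 ≤ x ≤ 40.00 and 19.67 ≤ y ≤ 40.00.

Upper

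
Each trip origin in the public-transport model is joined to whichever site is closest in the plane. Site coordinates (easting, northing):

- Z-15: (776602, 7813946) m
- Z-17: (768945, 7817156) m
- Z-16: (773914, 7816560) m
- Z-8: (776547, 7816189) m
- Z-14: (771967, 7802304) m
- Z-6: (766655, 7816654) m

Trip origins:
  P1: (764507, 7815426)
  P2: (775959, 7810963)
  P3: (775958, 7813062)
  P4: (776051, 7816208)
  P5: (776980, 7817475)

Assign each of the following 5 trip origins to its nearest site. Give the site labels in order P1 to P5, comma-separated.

P1 → Z-6 (d²=6121888.00)
P2 → Z-15 (d²=9311738.00)
P3 → Z-15 (d²=1196192.00)
P4 → Z-8 (d²=246377.00)
P5 → Z-8 (d²=1841285.00)

Z-6, Z-15, Z-15, Z-8, Z-8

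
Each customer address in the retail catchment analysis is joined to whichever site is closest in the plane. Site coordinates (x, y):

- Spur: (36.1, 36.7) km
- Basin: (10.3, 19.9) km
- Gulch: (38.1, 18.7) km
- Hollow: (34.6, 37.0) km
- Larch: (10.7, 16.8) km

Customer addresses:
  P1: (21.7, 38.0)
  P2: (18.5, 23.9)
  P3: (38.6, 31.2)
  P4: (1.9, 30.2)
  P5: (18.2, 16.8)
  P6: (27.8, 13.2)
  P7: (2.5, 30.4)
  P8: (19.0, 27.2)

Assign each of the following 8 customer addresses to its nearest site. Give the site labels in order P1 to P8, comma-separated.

Hollow, Basin, Spur, Basin, Larch, Gulch, Basin, Basin

P1 → Hollow (d²=167.41)
P2 → Basin (d²=83.24)
P3 → Spur (d²=36.50)
P4 → Basin (d²=176.65)
P5 → Larch (d²=56.25)
P6 → Gulch (d²=136.34)
P7 → Basin (d²=171.09)
P8 → Basin (d²=128.98)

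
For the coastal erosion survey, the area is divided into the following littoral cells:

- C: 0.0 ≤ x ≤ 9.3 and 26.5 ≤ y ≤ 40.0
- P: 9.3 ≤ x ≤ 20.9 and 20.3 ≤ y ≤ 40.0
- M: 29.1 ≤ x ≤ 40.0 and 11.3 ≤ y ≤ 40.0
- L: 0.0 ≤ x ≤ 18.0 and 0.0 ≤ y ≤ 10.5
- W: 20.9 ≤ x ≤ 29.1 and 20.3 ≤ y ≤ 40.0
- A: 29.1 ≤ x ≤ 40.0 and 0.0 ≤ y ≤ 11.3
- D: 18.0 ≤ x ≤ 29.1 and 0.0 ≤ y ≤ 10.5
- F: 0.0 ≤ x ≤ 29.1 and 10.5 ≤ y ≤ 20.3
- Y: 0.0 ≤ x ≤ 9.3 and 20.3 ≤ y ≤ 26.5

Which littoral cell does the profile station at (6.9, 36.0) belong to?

C

The point has x = 6.9 and y = 36.0.
Only C satisfies 0.0 ≤ x ≤ 9.3 and 26.5 ≤ y ≤ 40.0.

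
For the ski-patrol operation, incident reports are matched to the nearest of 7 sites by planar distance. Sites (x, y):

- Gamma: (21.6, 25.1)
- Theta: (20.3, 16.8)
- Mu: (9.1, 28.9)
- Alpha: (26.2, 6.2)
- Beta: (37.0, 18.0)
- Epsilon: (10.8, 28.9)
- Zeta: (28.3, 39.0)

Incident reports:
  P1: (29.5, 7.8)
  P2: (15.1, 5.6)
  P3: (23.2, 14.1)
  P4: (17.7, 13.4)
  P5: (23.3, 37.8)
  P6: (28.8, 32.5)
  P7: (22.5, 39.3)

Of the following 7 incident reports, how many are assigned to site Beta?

P1 → Alpha
P2 → Alpha
P3 → Theta
P4 → Theta
P5 → Zeta
P6 → Zeta
P7 → Zeta
0 of the 7 go to Beta.

0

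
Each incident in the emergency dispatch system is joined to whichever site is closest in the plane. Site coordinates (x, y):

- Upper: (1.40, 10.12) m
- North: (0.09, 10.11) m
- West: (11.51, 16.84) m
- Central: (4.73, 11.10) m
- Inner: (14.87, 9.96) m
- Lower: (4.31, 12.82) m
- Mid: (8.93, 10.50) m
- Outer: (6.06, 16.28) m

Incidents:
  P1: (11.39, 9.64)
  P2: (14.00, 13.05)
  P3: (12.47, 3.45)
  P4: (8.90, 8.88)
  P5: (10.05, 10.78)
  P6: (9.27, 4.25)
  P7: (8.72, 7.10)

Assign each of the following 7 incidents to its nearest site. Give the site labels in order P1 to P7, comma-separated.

Mid, Inner, Inner, Mid, Mid, Mid, Mid

P1 → Mid (d²=6.79)
P2 → Inner (d²=10.30)
P3 → Inner (d²=48.14)
P4 → Mid (d²=2.63)
P5 → Mid (d²=1.33)
P6 → Mid (d²=39.18)
P7 → Mid (d²=11.60)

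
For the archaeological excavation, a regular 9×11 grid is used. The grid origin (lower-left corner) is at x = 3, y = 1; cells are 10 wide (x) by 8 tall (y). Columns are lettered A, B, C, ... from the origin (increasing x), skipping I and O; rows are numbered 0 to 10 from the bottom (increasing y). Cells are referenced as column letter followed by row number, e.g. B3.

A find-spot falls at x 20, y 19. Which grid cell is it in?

Column index: ⌊(20 − 3) / 10⌋ = ⌊1.700⌋ = 1 → column B
Row offset from origin: ⌊(19 − 1) / 8⌋ = ⌊2.250⌋ = 2 → row 2

B2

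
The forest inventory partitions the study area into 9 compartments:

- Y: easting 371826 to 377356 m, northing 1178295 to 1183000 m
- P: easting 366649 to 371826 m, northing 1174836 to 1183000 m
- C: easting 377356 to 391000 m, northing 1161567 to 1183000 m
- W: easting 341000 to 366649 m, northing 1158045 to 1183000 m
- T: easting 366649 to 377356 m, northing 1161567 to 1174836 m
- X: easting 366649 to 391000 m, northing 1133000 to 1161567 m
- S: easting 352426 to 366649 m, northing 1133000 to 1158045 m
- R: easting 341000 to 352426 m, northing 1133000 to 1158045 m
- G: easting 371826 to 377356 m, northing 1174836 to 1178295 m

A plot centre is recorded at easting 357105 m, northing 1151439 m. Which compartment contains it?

S

The point has easting = 357105 and northing = 1151439.
Only S satisfies 352426 ≤ easting ≤ 366649 and 1133000 ≤ northing ≤ 1158045.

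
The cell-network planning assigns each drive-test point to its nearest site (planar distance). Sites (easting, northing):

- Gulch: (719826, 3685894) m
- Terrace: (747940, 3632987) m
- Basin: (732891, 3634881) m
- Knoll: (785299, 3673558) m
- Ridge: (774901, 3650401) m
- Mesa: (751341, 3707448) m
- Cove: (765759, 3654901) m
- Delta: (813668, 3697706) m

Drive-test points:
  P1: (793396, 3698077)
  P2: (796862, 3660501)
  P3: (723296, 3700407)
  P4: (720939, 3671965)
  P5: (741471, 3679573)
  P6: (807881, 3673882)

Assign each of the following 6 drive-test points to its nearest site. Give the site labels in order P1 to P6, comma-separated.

Delta, Knoll, Gulch, Gulch, Gulch, Knoll

P1 → Delta (d²=411091625.00)
P2 → Knoll (d²=304188218.00)
P3 → Gulch (d²=222668069.00)
P4 → Gulch (d²=195255810.00)
P5 → Gulch (d²=508461066.00)
P6 → Knoll (d²=510051700.00)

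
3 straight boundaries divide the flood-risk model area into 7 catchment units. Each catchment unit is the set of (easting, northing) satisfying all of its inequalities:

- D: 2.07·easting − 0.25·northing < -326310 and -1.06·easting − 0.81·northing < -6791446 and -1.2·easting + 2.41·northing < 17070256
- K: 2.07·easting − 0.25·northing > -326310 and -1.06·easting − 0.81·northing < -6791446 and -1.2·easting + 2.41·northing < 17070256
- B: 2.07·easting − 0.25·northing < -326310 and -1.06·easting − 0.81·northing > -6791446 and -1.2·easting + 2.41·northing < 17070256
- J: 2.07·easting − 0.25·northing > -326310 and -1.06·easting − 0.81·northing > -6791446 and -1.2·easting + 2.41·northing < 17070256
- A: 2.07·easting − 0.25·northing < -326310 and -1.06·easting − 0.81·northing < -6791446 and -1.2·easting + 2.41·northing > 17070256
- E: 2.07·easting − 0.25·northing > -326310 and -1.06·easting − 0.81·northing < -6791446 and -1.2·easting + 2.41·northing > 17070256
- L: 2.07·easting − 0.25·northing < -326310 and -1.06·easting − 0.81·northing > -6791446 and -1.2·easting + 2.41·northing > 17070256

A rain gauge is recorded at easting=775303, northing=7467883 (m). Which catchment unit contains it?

K

2.07·775303 − 0.25·7467883 = -262093.540, which is > -326310
-1.06·775303 − 0.81·7467883 = -6870806.410, which is < -6791446
-1.2·775303 + 2.41·7467883 = 17067234.430, which is < 17070256
This sign pattern matches K.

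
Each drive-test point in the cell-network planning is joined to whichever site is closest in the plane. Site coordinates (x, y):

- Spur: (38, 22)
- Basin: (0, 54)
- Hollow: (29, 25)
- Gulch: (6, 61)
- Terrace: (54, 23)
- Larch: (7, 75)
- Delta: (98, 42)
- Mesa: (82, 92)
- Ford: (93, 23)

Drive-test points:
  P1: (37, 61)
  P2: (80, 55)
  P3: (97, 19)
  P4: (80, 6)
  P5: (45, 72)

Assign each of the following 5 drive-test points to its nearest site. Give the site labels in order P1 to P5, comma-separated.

Gulch, Delta, Ford, Ford, Larch

P1 → Gulch (d²=961.00)
P2 → Delta (d²=493.00)
P3 → Ford (d²=32.00)
P4 → Ford (d²=458.00)
P5 → Larch (d²=1453.00)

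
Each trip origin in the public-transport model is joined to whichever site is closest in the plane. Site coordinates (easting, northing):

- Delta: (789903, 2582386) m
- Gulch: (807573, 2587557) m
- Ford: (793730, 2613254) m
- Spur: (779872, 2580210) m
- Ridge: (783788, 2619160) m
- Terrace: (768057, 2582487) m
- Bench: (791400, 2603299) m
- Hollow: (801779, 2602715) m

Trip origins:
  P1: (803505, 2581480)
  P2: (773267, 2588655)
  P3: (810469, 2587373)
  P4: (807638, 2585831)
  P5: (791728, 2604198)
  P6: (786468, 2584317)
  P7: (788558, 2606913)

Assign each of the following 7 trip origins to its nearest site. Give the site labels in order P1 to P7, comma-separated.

P1 → Gulch (d²=53478553.00)
P2 → Terrace (d²=65188324.00)
P3 → Gulch (d²=8420672.00)
P4 → Gulch (d²=2983301.00)
P5 → Bench (d²=915785.00)
P6 → Delta (d²=15527986.00)
P7 → Bench (d²=21137960.00)

Gulch, Terrace, Gulch, Gulch, Bench, Delta, Bench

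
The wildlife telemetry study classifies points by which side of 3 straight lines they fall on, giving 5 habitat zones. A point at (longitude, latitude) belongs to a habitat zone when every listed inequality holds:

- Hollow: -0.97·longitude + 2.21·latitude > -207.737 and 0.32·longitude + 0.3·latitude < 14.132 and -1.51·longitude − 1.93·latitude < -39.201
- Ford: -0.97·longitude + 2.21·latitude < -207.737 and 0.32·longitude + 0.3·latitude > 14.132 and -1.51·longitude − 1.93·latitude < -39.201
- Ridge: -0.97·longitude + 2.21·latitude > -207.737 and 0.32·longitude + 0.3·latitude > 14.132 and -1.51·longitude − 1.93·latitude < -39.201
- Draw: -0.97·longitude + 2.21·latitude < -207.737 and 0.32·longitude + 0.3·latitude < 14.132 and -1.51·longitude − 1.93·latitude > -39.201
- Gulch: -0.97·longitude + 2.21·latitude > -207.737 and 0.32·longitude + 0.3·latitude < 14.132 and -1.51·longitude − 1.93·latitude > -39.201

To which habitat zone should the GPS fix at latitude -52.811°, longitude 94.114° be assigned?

-0.97·94.114 + 2.21·-52.811 = -208.003, which is < -207.737
0.32·94.114 + 0.3·-52.811 = 14.273, which is > 14.132
-1.51·94.114 − 1.93·-52.811 = -40.187, which is < -39.201
This sign pattern matches Ford.

Ford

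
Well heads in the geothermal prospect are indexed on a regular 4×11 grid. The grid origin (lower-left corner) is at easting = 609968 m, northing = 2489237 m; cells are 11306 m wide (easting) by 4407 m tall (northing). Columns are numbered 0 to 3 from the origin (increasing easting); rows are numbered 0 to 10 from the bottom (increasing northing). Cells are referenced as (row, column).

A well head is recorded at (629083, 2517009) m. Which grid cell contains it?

(6, 1)

Column index: ⌊(629083 − 609968) / 11306⌋ = ⌊1.691⌋ = 1
Row offset from origin: ⌊(2517009 − 2489237) / 4407⌋ = ⌊6.302⌋ = 6 → row 6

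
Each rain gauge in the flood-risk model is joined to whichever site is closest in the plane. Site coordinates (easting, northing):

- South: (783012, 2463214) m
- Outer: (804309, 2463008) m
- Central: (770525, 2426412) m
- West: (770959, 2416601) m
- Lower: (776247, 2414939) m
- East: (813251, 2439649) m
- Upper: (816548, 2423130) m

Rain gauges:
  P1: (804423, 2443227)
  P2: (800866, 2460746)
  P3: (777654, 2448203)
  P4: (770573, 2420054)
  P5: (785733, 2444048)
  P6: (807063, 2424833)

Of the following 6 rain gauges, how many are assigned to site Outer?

P1 → East
P2 → Outer
P3 → South
P4 → West
P5 → South
P6 → Upper
1 of the 6 goes to Outer.

1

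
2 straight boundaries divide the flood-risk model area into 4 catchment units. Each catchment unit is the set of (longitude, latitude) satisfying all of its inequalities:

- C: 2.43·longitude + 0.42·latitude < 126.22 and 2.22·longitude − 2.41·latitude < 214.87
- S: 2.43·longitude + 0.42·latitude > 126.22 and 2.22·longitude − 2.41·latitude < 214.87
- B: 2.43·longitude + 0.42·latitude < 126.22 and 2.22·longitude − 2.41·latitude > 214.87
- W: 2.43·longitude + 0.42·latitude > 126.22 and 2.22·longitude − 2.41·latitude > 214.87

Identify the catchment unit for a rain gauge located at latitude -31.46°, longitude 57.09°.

2.43·57.09 + 0.42·-31.46 = 125.516, which is < 126.22
2.22·57.09 − 2.41·-31.46 = 202.558, which is < 214.87
This sign pattern matches C.

C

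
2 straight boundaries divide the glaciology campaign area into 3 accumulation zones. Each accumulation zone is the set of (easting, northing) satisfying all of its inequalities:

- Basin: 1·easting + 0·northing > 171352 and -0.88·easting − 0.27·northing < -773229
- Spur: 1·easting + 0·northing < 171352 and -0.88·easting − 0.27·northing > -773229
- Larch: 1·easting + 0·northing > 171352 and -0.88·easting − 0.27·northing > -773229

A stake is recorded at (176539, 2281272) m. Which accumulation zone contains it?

1·176539 + 0·2281272 = 176539.000, which is > 171352
-0.88·176539 − 0.27·2281272 = -771297.760, which is > -773229
This sign pattern matches Larch.

Larch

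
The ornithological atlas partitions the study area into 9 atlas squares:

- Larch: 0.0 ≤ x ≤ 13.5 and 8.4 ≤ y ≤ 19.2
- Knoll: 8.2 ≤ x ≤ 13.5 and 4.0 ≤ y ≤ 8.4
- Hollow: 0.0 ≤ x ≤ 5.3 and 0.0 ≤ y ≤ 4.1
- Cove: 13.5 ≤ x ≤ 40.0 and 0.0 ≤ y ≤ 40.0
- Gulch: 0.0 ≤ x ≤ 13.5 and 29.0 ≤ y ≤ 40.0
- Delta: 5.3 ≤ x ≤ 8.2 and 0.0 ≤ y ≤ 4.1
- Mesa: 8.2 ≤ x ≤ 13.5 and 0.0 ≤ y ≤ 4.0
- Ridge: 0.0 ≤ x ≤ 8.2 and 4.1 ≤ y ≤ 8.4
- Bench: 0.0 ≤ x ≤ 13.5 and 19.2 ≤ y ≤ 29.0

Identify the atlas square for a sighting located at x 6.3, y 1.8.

The point has x = 6.3 and y = 1.8.
Only Delta satisfies 5.3 ≤ x ≤ 8.2 and 0.0 ≤ y ≤ 4.1.

Delta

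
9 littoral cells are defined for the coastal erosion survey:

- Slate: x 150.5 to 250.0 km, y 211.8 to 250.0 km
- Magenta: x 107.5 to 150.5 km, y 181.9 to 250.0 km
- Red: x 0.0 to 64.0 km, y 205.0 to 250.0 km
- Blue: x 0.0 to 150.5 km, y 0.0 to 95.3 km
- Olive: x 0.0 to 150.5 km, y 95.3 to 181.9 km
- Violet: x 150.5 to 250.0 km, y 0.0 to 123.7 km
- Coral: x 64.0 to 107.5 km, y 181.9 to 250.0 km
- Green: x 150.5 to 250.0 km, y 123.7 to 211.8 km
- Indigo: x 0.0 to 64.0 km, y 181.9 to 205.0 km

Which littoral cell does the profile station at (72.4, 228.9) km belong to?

Coral

The point has x = 72.4 and y = 228.9.
Only Coral satisfies 64.0 ≤ x ≤ 107.5 and 181.9 ≤ y ≤ 250.0.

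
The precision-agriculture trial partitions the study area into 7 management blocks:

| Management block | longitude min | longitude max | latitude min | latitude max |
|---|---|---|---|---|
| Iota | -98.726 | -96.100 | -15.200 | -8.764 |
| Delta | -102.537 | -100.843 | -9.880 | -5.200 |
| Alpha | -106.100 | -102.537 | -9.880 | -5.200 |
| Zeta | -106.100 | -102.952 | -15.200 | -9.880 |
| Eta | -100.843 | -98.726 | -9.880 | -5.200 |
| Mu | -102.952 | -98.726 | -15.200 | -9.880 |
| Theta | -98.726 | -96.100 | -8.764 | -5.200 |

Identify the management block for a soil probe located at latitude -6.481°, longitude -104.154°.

The point has longitude = -104.154 and latitude = -6.481.
Only Alpha satisfies -106.100 ≤ longitude ≤ -102.537 and -9.880 ≤ latitude ≤ -5.200.

Alpha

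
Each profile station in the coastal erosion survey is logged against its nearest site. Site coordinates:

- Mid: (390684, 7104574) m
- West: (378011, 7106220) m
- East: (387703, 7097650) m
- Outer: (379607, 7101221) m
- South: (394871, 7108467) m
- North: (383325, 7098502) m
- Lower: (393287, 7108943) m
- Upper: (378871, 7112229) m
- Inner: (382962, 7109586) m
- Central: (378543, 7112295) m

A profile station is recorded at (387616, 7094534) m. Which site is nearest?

East

Squared distances to each site:
Mid: 110214224.000; West: 228818621.000; East: 9717025.000; Outer: 108860050.000; South: 246763514.000; North: 34157705.000; Lower: 239779522.000; Upper: 389588050.000; Inner: 248222420.000; Central: 397772450.000.
Minimum at East.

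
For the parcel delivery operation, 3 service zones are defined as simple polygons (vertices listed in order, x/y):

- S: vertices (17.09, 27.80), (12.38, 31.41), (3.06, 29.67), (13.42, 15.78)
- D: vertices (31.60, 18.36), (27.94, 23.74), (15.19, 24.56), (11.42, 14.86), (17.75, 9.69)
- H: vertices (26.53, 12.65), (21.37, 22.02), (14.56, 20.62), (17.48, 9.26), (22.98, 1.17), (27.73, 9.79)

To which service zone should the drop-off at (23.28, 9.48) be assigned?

H

Cast a ray rightward from (23.28, 9.48). For each polygon, the edges (by vertex number in listed order) whose endpoints lie on opposite sides of y = 9.48, where each meets that height, and whether that is right or left of the point:
S: no edge straddles that height → 0 crossings.
D: no edge straddles that height → 0 crossings.
H: 3–4 at x≈17.423 (left), 5–6 at x≈27.559 (right) → 1 crossing.
Only H has an odd count, so the point is inside H.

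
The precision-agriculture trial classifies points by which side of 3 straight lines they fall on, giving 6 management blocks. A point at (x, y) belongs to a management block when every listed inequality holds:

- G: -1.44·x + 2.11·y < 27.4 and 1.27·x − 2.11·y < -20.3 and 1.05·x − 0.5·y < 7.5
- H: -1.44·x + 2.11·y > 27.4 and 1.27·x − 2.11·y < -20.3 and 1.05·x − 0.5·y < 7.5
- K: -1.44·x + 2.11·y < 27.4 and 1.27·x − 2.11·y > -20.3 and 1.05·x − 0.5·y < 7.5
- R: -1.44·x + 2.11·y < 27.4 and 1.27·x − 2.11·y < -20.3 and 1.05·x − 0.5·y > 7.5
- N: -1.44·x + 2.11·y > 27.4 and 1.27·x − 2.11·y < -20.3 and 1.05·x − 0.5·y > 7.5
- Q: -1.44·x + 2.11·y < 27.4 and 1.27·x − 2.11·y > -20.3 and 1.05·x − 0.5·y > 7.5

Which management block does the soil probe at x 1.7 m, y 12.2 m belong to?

-1.44·1.7 + 2.11·12.2 = 23.294, which is < 27.4
1.27·1.7 − 2.11·12.2 = -23.583, which is < -20.3
1.05·1.7 − 0.5·12.2 = -4.315, which is < 7.5
This sign pattern matches G.

G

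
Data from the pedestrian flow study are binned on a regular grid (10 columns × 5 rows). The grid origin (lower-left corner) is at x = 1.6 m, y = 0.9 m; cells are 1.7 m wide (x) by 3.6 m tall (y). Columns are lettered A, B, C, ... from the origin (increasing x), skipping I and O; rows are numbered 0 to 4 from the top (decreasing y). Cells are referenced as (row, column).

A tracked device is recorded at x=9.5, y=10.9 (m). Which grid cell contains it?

Column index: ⌊(9.5 − 1.6) / 1.7⌋ = ⌊4.647⌋ = 4 → column E
Row offset from origin: ⌊(10.9 − 0.9) / 3.6⌋ = ⌊2.778⌋ = 2 → row 2 (counted from top)

(2, E)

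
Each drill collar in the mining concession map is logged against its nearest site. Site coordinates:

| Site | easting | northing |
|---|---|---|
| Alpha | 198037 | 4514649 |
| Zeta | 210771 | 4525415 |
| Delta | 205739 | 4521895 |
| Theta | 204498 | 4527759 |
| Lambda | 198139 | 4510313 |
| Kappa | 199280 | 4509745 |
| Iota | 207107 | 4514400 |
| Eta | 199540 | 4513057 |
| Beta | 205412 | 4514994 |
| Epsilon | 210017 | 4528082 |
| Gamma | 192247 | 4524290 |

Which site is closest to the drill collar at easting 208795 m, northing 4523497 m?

Zeta

Squared distances to each site:
Alpha: 194021668.000; Zeta: 7583300.000; Delta: 11905540.000; Theta: 36628853.000; Lambda: 287368192.000; Kappa: 279652729.000; Iota: 85604753.000; Eta: 194648625.000; Beta: 83745698.000; Epsilon: 22515509.000; Gamma: 274465153.000.
Minimum at Zeta.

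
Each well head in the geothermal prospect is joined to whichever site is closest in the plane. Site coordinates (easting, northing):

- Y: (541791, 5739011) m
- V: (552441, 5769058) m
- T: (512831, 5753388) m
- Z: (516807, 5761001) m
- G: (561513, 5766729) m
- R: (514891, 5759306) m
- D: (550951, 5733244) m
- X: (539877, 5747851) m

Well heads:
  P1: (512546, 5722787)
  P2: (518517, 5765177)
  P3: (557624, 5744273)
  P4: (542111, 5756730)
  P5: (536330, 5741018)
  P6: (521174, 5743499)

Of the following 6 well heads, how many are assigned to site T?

2

P1 → T
P2 → Z
P3 → D
P4 → X
P5 → Y
P6 → T
2 of the 6 go to T.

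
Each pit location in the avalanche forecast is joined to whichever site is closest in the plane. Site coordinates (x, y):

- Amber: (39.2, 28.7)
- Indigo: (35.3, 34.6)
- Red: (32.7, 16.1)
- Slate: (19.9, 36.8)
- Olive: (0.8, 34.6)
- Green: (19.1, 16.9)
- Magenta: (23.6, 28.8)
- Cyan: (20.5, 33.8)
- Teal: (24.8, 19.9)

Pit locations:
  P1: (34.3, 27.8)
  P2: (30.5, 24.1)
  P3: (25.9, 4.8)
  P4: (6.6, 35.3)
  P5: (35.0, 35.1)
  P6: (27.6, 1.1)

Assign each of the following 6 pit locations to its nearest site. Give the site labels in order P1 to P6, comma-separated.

P1 → Amber (d²=24.82)
P2 → Teal (d²=50.13)
P3 → Red (d²=173.93)
P4 → Olive (d²=34.13)
P5 → Indigo (d²=0.34)
P6 → Red (d²=251.01)

Amber, Teal, Red, Olive, Indigo, Red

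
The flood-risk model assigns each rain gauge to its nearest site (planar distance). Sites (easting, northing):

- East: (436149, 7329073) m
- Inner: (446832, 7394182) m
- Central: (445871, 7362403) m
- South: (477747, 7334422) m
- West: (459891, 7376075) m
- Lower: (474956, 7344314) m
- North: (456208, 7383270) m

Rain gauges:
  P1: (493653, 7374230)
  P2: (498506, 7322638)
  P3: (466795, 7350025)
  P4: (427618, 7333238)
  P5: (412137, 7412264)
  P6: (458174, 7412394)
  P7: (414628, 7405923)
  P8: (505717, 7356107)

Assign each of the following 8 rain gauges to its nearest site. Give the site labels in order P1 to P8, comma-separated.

P1 → West (d²=1143276669.00)
P2 → South (d²=569798737.00)
P3 → Lower (d²=99217442.00)
P4 → East (d²=90125186.00)
P5 → Inner (d²=1530701749.00)
P6 → Inner (d²=460317908.00)
P7 → Inner (d²=1174948697.00)
P8 → Lower (d²=1085313970.00)

West, South, Lower, East, Inner, Inner, Inner, Lower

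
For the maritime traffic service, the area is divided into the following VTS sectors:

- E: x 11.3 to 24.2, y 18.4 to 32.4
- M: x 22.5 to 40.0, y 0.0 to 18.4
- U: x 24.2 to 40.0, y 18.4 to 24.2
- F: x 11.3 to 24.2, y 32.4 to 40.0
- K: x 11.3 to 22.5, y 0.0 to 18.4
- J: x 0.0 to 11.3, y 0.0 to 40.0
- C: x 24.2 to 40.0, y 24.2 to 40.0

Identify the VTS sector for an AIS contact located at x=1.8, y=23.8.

The point has x = 1.8 and y = 23.8.
Only J satisfies 0.0 ≤ x ≤ 11.3 and 0.0 ≤ y ≤ 40.0.

J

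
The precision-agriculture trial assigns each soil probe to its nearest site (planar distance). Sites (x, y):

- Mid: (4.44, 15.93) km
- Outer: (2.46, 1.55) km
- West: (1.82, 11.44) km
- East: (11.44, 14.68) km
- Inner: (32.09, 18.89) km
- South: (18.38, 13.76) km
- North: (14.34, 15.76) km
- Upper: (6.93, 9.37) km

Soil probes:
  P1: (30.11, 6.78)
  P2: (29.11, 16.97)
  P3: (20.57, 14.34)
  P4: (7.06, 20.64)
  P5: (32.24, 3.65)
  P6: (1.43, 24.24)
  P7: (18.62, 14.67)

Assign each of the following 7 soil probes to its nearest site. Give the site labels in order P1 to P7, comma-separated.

Inner, Inner, South, Mid, Inner, Mid, South

P1 → Inner (d²=150.57)
P2 → Inner (d²=12.57)
P3 → South (d²=5.13)
P4 → Mid (d²=29.05)
P5 → Inner (d²=232.28)
P6 → Mid (d²=78.12)
P7 → South (d²=0.89)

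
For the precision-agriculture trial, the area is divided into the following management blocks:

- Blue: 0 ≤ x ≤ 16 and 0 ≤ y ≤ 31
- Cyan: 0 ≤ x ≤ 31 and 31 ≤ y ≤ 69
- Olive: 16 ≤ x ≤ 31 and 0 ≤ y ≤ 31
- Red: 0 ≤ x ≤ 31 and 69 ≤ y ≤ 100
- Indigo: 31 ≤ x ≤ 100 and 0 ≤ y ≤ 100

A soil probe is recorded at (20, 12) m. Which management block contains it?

The point has x = 20 and y = 12.
Only Olive satisfies 16 ≤ x ≤ 31 and 0 ≤ y ≤ 31.

Olive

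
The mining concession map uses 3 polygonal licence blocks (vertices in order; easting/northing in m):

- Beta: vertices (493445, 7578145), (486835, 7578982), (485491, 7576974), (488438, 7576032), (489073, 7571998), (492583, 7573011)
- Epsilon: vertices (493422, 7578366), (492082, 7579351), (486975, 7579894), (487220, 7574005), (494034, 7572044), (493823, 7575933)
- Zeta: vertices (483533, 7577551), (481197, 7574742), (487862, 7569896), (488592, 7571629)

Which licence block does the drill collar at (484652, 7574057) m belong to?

Cast a ray rightward from (484652, 7574057). For each polygon, the edges (by vertex number in listed order) whose endpoints lie on opposite sides of northing = 7574057, where each meets that height, and whether that is right or left of the point:
Beta: 4–5 at easting≈488748.9 (right), 6–1 at easting≈492758.6 (right) → 2 crossings.
Epsilon: 3–4 at easting≈487217.8 (right), 5–6 at easting≈493924.8 (right) → 2 crossings.
Zeta: 2–3 at easting≈482139.1 (left), 4–1 at easting≈486517.8 (right) → 1 crossing.
Only Zeta has an odd count, so the point is inside Zeta.

Zeta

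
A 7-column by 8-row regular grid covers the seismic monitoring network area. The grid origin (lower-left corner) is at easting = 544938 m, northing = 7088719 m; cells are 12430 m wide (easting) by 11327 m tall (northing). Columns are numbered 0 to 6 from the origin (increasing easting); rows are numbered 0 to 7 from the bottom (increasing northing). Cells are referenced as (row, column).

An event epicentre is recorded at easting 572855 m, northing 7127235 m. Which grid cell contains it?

Column index: ⌊(572855 − 544938) / 12430⌋ = ⌊2.246⌋ = 2
Row offset from origin: ⌊(7127235 − 7088719) / 11327⌋ = ⌊3.400⌋ = 3 → row 3

(3, 2)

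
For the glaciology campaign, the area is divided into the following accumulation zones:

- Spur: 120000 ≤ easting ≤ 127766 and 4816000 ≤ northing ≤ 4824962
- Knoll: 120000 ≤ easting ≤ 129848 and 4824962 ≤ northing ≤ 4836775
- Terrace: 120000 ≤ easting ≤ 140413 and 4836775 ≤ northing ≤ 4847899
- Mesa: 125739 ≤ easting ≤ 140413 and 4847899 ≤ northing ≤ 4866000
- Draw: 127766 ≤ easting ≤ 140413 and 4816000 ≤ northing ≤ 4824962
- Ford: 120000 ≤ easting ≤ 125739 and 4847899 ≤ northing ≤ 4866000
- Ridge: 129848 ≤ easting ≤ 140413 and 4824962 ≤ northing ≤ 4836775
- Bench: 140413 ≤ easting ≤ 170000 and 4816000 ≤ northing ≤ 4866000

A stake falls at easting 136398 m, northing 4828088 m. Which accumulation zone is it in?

Ridge

The point has easting = 136398 and northing = 4828088.
Only Ridge satisfies 129848 ≤ easting ≤ 140413 and 4824962 ≤ northing ≤ 4836775.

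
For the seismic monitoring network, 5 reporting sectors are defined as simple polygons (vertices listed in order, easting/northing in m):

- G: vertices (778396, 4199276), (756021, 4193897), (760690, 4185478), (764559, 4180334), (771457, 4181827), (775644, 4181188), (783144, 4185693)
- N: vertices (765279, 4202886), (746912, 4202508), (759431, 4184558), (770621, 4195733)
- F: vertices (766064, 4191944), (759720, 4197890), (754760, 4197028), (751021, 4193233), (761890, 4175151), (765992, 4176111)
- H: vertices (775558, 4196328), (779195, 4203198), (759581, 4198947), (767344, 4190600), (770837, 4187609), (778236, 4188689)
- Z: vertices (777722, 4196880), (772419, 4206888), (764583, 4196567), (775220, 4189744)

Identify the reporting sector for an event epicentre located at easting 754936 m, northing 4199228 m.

Cast a ray rightward from (754936, 4199228). For each polygon, the edges (by vertex number in listed order) whose endpoints lie on opposite sides of northing = 4199228, where each meets that height, and whether that is right or left of the point:
G: 1–2 at easting≈778196.3 (right), 7–1 at easting≈778412.8 (right) → 2 crossings.
N: 2–3 at easting≈749199.6 (left), 4–1 at easting≈768010.9 (right) → 1 crossing.
F: no edge straddles that height → 0 crossings.
H: 1–2 at easting≈777093.3 (right), 2–3 at easting≈760877.5 (right) → 2 crossings.
Z: 1–2 at easting≈776477.9 (right), 2–3 at easting≈766603.3 (right) → 2 crossings.
Only N has an odd count, so the point is inside N.

N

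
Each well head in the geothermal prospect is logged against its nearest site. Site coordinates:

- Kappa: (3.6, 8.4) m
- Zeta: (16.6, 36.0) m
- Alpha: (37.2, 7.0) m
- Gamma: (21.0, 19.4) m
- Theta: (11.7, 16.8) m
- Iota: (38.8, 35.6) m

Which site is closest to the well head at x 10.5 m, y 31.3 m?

Zeta

Squared distances to each site:
Kappa: 572.020; Zeta: 59.300; Alpha: 1303.380; Gamma: 251.860; Theta: 211.690; Iota: 819.380.
Minimum at Zeta.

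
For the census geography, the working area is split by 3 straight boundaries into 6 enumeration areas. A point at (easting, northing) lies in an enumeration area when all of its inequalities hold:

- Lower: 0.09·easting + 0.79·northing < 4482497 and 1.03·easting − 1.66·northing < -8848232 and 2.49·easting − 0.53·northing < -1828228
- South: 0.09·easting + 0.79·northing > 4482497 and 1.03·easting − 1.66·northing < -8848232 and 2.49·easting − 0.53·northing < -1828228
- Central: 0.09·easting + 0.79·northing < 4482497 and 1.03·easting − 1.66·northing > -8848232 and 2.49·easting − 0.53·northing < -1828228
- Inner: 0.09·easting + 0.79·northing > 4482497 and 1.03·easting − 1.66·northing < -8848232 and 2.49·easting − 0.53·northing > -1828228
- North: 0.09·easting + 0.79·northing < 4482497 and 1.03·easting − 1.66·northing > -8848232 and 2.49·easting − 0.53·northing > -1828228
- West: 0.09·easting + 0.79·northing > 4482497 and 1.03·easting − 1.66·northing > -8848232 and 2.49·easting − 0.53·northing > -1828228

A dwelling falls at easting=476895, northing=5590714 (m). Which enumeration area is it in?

0.09·476895 + 0.79·5590714 = 4459584.610, which is < 4482497
1.03·476895 − 1.66·5590714 = -8789383.390, which is > -8848232
2.49·476895 − 0.53·5590714 = -1775609.870, which is > -1828228
This sign pattern matches North.

North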